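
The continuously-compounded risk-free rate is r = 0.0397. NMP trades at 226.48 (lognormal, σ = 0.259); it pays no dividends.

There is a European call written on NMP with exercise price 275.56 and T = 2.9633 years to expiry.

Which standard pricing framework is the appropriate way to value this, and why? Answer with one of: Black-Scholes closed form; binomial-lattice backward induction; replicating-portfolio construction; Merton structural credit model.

Key observation: with NMP following a GBM at constant σ and r, the European call struck at 275.56 prices in closed form — nothing here needs a stepwise model or a balance sheet.

framework: Black-Scholes closed form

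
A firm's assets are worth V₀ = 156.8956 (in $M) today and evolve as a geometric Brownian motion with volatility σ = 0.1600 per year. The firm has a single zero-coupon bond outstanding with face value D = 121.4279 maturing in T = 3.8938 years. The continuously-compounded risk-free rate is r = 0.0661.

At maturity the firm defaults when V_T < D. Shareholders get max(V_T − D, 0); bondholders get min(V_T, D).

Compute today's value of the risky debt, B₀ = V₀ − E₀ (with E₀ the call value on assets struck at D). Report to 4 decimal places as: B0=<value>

Equity is a call on the firm's assets struck at D = 121.4279:
d₁ = [ln(V₀/D) + (r + σ²/2)T] / (σ√T)
   = [ln(156.8956/121.4279) + (0.0661 + 0.5·0.1600²)·3.8938] / (0.1600·√3.8938)
   = [0.256260 + 0.307221] / 0.315723 = 1.784729
d₂ = d₁ − σ√T = 1.784729 − 0.315723 = 1.469006
N(d₁) = 0.962847,  N(d₂) = 0.929084,  e^(−rT) = 0.773074
E₀ = V₀·N(d₁) − D·e^(−rT)·N(d₂)
   = 156.8956·0.962847 − 121.4279·0.773074·0.929084 = 63.850779
B₀ = V₀ − E₀ = 156.8956 − 63.850779 = 93.044821

B0=93.0448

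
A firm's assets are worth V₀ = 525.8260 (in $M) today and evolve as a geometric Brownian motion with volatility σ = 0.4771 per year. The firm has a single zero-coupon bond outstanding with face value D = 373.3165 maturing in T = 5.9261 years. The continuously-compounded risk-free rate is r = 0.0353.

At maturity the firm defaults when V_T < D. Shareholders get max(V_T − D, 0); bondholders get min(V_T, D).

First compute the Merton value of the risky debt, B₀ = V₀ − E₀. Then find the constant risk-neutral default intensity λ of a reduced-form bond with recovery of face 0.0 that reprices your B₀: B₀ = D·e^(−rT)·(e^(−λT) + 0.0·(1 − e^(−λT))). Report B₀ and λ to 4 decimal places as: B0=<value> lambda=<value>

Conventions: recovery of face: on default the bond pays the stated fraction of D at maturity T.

B0=215.2093 lambda=0.0576

Apply the equity-as-call identities (strike 373.3165, horizon 5.9261 years):
d₁ = [ln(V₀/D) + (r + σ²/2)T] / (σ√T)
   = [ln(525.8260/373.3165) + (0.0353 + 0.5·0.4771²)·5.9261] / (0.4771·√5.9261)
   = [0.342544 + 0.883654] / 1.161432 = 1.055763
d₂ = d₁ − σ√T = 1.055763 − 1.161432 = -0.105669
N(d₁) = 0.854462,  N(d₂) = 0.457922,  e^(−rT) = 0.811240
E₀ = V₀·N(d₁) − D·e^(−rT)·N(d₂)
   = 525.8260·0.854462 − 373.3165·0.811240·0.457922 = 310.616744
B₀ = V₀ − E₀ = 525.8260 − 310.616744 = 215.209256
e^(−λT) = (B₀·e^(rT)/D − 0)/(1 − 0) = (215.2093·1.232681/373.3165 − 0)/1 = 0.71061519
λ = −ln(0.71061519)/5.9261 = 0.057647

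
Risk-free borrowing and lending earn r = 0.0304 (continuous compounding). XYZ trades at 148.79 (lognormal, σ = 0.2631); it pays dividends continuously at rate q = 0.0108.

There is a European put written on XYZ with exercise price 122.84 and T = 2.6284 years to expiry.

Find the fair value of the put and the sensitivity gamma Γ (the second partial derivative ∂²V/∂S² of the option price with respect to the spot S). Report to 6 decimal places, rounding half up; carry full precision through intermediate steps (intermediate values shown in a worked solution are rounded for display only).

σ√T = 0.2631·√2.6284 = 0.426547
d₁ = (ln(S/K) + (r−q+σ²/2)T) / (σ√T) = (ln(148.79/122.84) + (0.0304−0.0108+0.2631²/2)·2.6284) / 0.426547 = (0.191653 + 0.142488) / 0.426547 = 0.783363
d₂ = d₁ − σ√T = 0.783363 − 0.426547 = 0.356816
e^{−rT} = 0.923206
e^{−qT} = 0.972012
N(−d₁) = 0.216707,  N(−d₂) = 0.360615
Put price V = K·e^{−rT}·N(−d₂) − S·e^{−qT}·N(−d₁) = 40.896072 − 31.341405 = 9.554667
φ(d₁) = (1/√(2π))·e^{−d₁²/2} = 0.293532
Γ = e^{−qT}·φ(d₁) / (S·σ·√T) = 0.004496

price = 9.554667
Γ = 0.004496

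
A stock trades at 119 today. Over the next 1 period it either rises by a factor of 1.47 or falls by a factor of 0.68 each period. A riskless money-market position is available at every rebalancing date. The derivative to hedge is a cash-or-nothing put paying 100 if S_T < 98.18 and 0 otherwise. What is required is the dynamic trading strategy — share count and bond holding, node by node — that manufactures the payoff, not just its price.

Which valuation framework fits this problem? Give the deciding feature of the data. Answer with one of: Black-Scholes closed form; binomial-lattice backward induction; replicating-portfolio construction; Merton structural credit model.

framework: replicating-portfolio construction

Key observation: the task asks for the hedge itself — share and bond holdings at every node of the 1-period tree on spot 119 with factors 1.47/0.68 — which is exactly what the replicating-portfolio construction produces.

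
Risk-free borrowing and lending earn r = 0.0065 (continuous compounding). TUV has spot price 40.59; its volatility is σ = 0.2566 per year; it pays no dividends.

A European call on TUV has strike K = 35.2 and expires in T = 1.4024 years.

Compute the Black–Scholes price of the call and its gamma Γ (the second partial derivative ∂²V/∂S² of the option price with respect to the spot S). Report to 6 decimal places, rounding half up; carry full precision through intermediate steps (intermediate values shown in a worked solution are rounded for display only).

σ√T = 0.2566·√1.4024 = 0.303873
d₁ = (ln(S/K) + (r+σ²/2)T) / (σ√T) = (ln(40.59/35.2) + (0.0065+0.2566²/2)·1.4024) / 0.303873 = (0.142476 + 0.055285) / 0.303873 = 0.650800
d₂ = d₁ − σ√T = 0.650800 − 0.303873 = 0.346927
e^{−rT} = 0.990926
N(d₁) = 0.742412,  N(d₂) = 0.635677
Call price V = S·N(d₁) − K·e^{−rT}·N(d₂) = 30.134510 − 22.172780 = 7.961730
φ(d₁) = (1/√(2π))·e^{−d₁²/2} = 0.322804
Γ = φ(d₁) / (S·σ·√T) = 0.026171

price = 7.961730
Γ = 0.026171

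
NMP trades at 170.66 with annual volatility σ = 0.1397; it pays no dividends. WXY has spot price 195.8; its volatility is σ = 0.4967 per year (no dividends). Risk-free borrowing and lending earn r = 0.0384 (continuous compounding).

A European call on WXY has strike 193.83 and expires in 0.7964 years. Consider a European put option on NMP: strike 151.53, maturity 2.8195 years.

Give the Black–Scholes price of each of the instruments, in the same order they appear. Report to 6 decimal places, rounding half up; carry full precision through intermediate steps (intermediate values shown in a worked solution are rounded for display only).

price(WXY call K=193.83) = 37.701671
price(NMP put K=151.53) = 3.147241

[WXY call K=193.83]
σ√T = 0.4967·√0.7964 = 0.443261
d₁ = (ln(S/K) + (r+σ²/2)T) / (σ√T) = (ln(195.8/193.83) + (0.0384+0.4967²/2)·0.7964) / 0.443261 = (0.010112 + 0.128822) / 0.443261 = 0.313437
d₂ = d₁ − σ√T = 0.313437 − 0.443261 = -0.129825
e^{−rT} = 0.969881
N(d₁) = 0.623025,  N(d₂) = 0.448353
price = S·N(d₁) − K·e^{−rT}·N(d₂) = 121.988391 − 84.286719 = 37.701671
[NMP put K=151.53]
σ√T = 0.1397·√2.8195 = 0.234575
d₁ = (ln(S/K) + (r+σ²/2)T) / (σ√T) = (ln(170.66/151.53) + (0.0384+0.1397²/2)·2.8195) / 0.234575 = (0.118890 + 0.135782) / 0.234575 = 1.085669
d₂ = d₁ − σ√T = 1.085669 − 0.234575 = 0.851094
e^{−rT} = 0.897386
N(−d₁) = 0.138813,  N(−d₂) = 0.197359
price = K·e^{−rT}·N(−d₂) − S·N(−d₁) = 26.837018 − 23.689777 = 3.147241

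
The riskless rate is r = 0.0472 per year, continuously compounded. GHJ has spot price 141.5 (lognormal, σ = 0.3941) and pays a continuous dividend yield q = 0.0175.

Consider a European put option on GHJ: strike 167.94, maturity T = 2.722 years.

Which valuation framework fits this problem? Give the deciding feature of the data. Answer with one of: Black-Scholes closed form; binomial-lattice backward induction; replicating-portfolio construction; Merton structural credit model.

framework: Black-Scholes closed form

Key observation: a European claim on GHJ (strike 167.94) — a lognormal (GBM) underlying with constant rate and volatility — has an exact closed-form value; no lattice or capital structure is involved.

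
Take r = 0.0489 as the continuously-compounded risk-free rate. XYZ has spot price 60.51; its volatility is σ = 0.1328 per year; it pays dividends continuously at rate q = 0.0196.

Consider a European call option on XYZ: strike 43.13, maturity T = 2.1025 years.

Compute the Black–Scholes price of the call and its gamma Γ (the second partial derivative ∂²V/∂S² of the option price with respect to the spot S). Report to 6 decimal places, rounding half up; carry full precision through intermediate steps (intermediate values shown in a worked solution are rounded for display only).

price = 19.213708
Γ = 0.003089

σ√T = 0.1328·√2.1025 = 0.192560
d₁ = (ln(S/K) + (r−q+σ²/2)T) / (σ√T) = (ln(60.51/43.13) + (0.0489−0.0196+0.1328²/2)·2.1025) / 0.192560 = (0.338590 + 0.080143) / 0.192560 = 2.174557
d₂ = d₁ − σ√T = 2.174557 − 0.192560 = 1.981997
e^{−rT} = 0.902296
e^{−qT} = 0.959629
N(d₁) = 0.985168,  N(d₂) = 0.976260
Call price V = S·e^{−qT}·N(d₁) − K·e^{−rT}·N(d₂) = 57.205892 − 37.992184 = 19.213708
φ(d₁) = (1/√(2π))·e^{−d₁²/2} = 0.037505
Γ = e^{−qT}·φ(d₁) / (S·σ·√T) = 0.003089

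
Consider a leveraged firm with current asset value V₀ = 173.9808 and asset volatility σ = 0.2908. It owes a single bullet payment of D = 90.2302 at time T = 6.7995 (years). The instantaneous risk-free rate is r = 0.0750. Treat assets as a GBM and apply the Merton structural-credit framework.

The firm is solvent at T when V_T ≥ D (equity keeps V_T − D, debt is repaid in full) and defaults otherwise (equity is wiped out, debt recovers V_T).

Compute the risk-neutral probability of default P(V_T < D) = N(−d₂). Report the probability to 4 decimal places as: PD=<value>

PD=0.1232

Equity is a call on the firm's assets struck at D = 90.2302:
d₁ = [ln(V₀/D) + (r + σ²/2)T] / (σ√T)
   = [ln(173.9808/90.2302) + (0.0750 + 0.5·0.2908²)·6.7995] / (0.2908·√6.7995)
   = [0.656581 + 0.797461] / 0.758286 = 1.917538
d₂ = d₁ − σ√T = 1.917538 − 0.758286 = 1.159252
risk-neutral PD = N(−d₂) = N(-1.159252) = 0.123177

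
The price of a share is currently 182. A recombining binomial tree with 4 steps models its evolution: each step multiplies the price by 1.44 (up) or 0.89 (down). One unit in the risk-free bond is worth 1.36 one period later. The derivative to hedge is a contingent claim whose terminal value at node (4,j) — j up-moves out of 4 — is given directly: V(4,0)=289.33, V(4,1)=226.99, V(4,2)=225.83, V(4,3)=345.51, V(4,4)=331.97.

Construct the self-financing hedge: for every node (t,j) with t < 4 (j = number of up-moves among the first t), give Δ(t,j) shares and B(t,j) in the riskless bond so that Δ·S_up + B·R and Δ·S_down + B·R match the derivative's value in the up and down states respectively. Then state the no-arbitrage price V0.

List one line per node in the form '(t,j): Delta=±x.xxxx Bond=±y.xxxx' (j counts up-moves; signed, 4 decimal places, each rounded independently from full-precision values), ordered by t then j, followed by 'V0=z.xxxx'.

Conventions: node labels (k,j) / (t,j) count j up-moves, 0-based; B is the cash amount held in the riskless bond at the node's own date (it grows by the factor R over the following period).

(0,0): Delta=0.1169 Bond=73.9970
(1,0): Delta=0.5206 Bond=35.2381
(1,1): Delta=0.0744 Bond=111.7675
(2,0): Delta=-0.0933 Bond=136.4267
(2,1): Delta=0.5852 Bond=32.8596
(2,2): Delta=0.0207 Bond=172.2837
(3,0): Delta=-0.8834 Bond=286.9172
(3,1): Delta=-0.0102 Bond=168.2846
(3,2): Delta=0.6478 Bond=23.6515
(3,3): Delta=-0.0453 Bond=270.1619
V0=95.2709

Since d<R<u, set p* = (R−d)/(u−d) = 0.8545; price each node as the discounted p*-expectation of its children.
Terminal payoffs: V(4,0)=289.3300, V(4,1)=226.9900, V(4,2)=225.8300, V(4,3)=345.5100, V(4,4)=331.9700
  t=3,j=0: stock 128.3044 → up 184.7583 (V=226.9900), down 114.1909 (V=289.3300). Price 173.5718; hedge Δ=-0.8834, bond B=286.9172.
  t=3,j=1: stock 207.5936 → up 298.9347 (V=225.8300), down 184.7583 (V=226.9900). Price 166.1755; hedge Δ=-0.0102, bond B=168.2846.
  t=3,j=2: stock 335.8817 → up 483.6697 (V=345.5100), down 298.9347 (V=225.8300). Price 241.2515; hedge Δ=0.6478, bond B=23.6515.
  t=3,j=3: stock 543.4491 → up 782.5667 (V=331.9700), down 483.6697 (V=345.5100). Price 245.5437; hedge Δ=-0.0453, bond B=270.1619.
  t=2,j=0: stock 144.1622 → up 207.5936 (V=166.1755), down 128.3044 (V=173.5718). Price 122.9789; hedge Δ=-0.0933, bond B=136.4267.
  t=2,j=1: stock 233.2512 → up 335.8817 (V=241.2515), down 207.5936 (V=166.1755). Price 169.3613; hedge Δ=0.5852, bond B=32.8596.
  t=2,j=2: stock 377.3952 → up 543.4491 (V=245.5437), down 335.8817 (V=241.2515). Price 180.0878; hedge Δ=0.0207, bond B=172.2837.
  t=1,j=0: stock 161.9800 → up 233.2512 (V=169.3613), down 144.1622 (V=122.9789). Price 119.5697; hedge Δ=0.5206, bond B=35.2381.
  t=1,j=1: stock 262.0800 → up 377.3952 (V=180.0878), down 233.2512 (V=169.3613). Price 131.2703; hedge Δ=0.0744, bond B=111.7675.
  t=0,j=0: stock 182.0000 → up 262.0800 (V=131.2703), down 161.9800 (V=119.5697). Price 95.2709; hedge Δ=0.1169, bond B=73.9970.
Sanity check at the root: Δ(0,0)·S0 + B(0,0) reproduces V0 = 95.2709.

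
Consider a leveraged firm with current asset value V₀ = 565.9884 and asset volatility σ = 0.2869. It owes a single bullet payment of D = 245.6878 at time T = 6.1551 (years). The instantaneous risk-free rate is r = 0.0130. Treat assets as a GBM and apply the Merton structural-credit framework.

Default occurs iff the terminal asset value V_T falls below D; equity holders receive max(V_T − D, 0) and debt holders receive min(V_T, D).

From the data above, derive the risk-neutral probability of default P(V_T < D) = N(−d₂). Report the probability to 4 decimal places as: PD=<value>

PD=0.1765

Equity is a call on the firm's assets struck at D = 245.6878:
d₁ = [ln(V₀/D) + (r + σ²/2)T] / (σ√T)
   = [ln(565.9884/245.6878) + (0.0130 + 0.5·0.2869²)·6.1551] / (0.2869·√6.1551)
   = [0.834512 + 0.333334] / 0.711784 = 1.640732
d₂ = d₁ − σ√T = 1.640732 − 0.711784 = 0.928948
risk-neutral PD = N(−d₂) = N(-0.928948) = 0.176458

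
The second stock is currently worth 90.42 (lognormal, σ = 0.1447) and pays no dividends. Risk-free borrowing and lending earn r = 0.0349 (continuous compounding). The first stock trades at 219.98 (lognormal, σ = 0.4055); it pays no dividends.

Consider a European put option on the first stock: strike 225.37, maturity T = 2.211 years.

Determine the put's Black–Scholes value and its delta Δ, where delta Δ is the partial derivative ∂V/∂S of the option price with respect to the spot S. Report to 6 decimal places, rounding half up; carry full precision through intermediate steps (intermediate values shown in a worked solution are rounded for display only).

price = 45.296563
Δ = -0.348525

σ√T = 0.4055·√2.211 = 0.602955
d₁ = (ln(S/K) + (r+σ²/2)T) / (σ√T) = (ln(219.98/225.37) + (0.0349+0.4055²/2)·2.211) / 0.602955 = (-0.024207 + 0.258942) / 0.602955 = 0.389307
d₂ = d₁ − σ√T = 0.389307 − 0.602955 = -0.213649
e^{−rT} = 0.925738
N(−d₁) = 0.348525,  N(−d₂) = 0.584589
Put price V = K·e^{−rT}·N(−d₂) − S·N(−d₁) = 121.965003 − 76.668440 = 45.296563
Δ = −N(−d₁) = -0.348525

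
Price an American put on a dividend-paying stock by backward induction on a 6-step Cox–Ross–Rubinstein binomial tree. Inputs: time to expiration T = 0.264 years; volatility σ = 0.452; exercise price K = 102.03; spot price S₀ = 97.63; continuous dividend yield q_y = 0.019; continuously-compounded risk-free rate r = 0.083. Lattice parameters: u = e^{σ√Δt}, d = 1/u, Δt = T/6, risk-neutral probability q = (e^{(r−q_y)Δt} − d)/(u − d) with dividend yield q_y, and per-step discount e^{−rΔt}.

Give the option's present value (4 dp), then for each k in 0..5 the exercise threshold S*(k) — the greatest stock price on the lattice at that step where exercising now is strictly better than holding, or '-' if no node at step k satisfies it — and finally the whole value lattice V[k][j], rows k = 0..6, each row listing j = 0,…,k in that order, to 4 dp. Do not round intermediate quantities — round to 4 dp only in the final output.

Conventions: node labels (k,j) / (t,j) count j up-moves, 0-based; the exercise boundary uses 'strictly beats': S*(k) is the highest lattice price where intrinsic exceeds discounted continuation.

price = 10.9403
boundary = - - - 73.4605 80.7663 88.7987
tree:
10.9403
15.6660 6.1260
21.6277 9.6065 2.5659
28.5695 14.5972 4.5077 0.5734
35.2145 21.2637 7.7997 1.1309 0.0000
41.2584 28.5695 13.2313 2.2307 0.0000 0.0000
46.7555 35.2145 21.2637 4.4000 0.0000 0.0000 0.0000

Δt=0.04400  u=1.09945  d=0.90954  q=0.49116  discount=0.99635
step 6 (expiry): payoffs max(K−S,0) = 46.7555 35.2145 21.2637 4.4000 0.0000 0.0000 0.0000
step 5: (k=5,j=0): S=60.7716, K−S=41.2584, hold=40.9372 ⇒ V=41.2584 exercise | (k=5,j=1): S=73.4605, K−S=28.5695, hold=28.2590 ⇒ V=28.5695 exercise | (k=5,j=2): S=88.7987, K−S=13.2313, hold=12.9335 ⇒ V=13.2313 exercise | (k=5,j=3): S=107.3395, K−S=0.0000, hold=2.2307 ⇒ V=2.2307 continue | (k=5,j=4): S=129.7516, K−S=0.0000, hold=0.0000 ⇒ V=0.0000 continue | (k=5,j=5): S=156.8432, K−S=0.0000, hold=0.0000 ⇒ V=0.0000 continue  boundary S*=88.7987
step 4: (k=4,j=0): S=66.8155, K−S=35.2145, hold=34.8984 ⇒ V=35.2145 exercise | (k=4,j=1): S=80.7663, K−S=21.2637, hold=20.9592 ⇒ V=21.2637 exercise | (k=4,j=2): S=97.6300, K−S=4.4000, hold=7.7997 ⇒ V=7.7997 continue | (k=4,j=3): S=118.0147, K−S=0.0000, hold=1.1309 ⇒ V=1.1309 continue | (k=4,j=4): S=142.6557, K−S=0.0000, hold=0.0000 ⇒ V=0.0000 continue  boundary S*=80.7663
step 3: (k=3,j=0): S=73.4605, K−S=28.5695, hold=28.2590 ⇒ V=28.5695 exercise | (k=3,j=1): S=88.7987, K−S=13.2313, hold=14.5972 ⇒ V=14.5972 continue | (k=3,j=2): S=107.3395, K−S=0.0000, hold=4.5077 ⇒ V=4.5077 continue | (k=3,j=3): S=129.7516, K−S=0.0000, hold=0.5734 ⇒ V=0.5734 continue  boundary S*=73.4605
step 2: (k=2,j=0): S=80.7663, K−S=21.2637, hold=21.6277 ⇒ V=21.6277 continue | (k=2,j=1): S=97.6300, K−S=4.4000, hold=9.6065 ⇒ V=9.6065 continue | (k=2,j=2): S=118.0147, K−S=0.0000, hold=2.5659 ⇒ V=2.5659 continue  boundary S*=-
step 1: (k=1,j=0): S=88.7987, K−S=13.2313, hold=15.6660 ⇒ V=15.6660 continue | (k=1,j=1): S=107.3395, K−S=0.0000, hold=6.1260 ⇒ V=6.1260 continue  boundary S*=-
step 0: (k=0,j=0): S=97.6300, K−S=4.4000, hold=10.9403 ⇒ V=10.9403 continue  boundary S*=-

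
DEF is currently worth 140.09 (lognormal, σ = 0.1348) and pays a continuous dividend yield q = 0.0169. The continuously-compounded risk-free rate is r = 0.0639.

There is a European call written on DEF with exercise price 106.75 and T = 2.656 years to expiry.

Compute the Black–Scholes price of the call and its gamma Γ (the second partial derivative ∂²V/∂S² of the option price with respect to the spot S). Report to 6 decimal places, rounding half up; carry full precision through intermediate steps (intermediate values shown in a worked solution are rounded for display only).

σ√T = 0.1348·√2.656 = 0.219687
d₁ = (ln(S/K) + (r−q+σ²/2)T) / (σ√T) = (ln(140.09/106.75) + (0.0639−0.0169+0.1348²/2)·2.656) / 0.219687 = (0.271795 + 0.148963) / 0.219687 = 1.915266
d₂ = d₁ − σ√T = 1.915266 − 0.219687 = 1.695579
e^{−rT} = 0.843902
e^{−qT} = 0.956106
N(d₁) = 0.972271,  N(d₂) = 0.955017
Call price V = S·e^{−qT}·N(d₁) − K·e^{−rT}·N(d₂) = 130.226813 − 86.034235 = 44.192578
φ(d₁) = (1/√(2π))·e^{−d₁²/2} = 0.063733
Γ = e^{−qT}·φ(d₁) / (S·σ·√T) = 0.001980

price = 44.192578
Γ = 0.001980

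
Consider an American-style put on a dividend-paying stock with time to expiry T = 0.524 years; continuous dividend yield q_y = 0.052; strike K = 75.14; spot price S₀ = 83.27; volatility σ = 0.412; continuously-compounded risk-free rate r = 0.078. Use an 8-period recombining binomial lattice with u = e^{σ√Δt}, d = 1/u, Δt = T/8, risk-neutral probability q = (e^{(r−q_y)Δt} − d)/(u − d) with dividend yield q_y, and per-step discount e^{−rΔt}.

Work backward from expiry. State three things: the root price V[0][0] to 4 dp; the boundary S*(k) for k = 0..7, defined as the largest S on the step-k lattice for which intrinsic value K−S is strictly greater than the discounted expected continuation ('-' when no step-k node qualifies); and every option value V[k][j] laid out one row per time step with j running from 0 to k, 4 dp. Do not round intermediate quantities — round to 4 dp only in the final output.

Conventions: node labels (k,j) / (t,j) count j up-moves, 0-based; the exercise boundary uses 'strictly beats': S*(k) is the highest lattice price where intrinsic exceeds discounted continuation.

params: Δt=0.06550 u=1.11120 d=0.89993 q=0.48173 e^(-rΔt)=0.99490
t_8 payoffs: 39.3186 30.9088 20.5246 7.7024 0.0000 0.0000 0.0000 0.0000 0.0000
t_7: node(7,0) S=39.8048 payoff=35.3352 vs cont=35.0876 → 35.3352 [stop]  node(7,1) S=49.1498 payoff=25.9902 vs cont=25.7744 → 25.9902 [stop]  node(7,2) S=60.6888 payoff=14.4512 vs cont=14.2746 → 14.4512 [stop]  node(7,3) S=74.9368 payoff=0.2032 vs cont=3.9716 → 3.9716 [wait]  node(7,4) S=92.5299 payoff=0.0000 vs cont=0.0000 → 0.0000 [wait]  node(7,5) S=114.2532 payoff=0.0000 vs cont=0.0000 → 0.0000 [wait]  node(7,6) S=141.0767 payoff=0.0000 vs cont=0.0000 → 0.0000 [wait]  node(7,7) S=174.1975 payoff=0.0000 vs cont=0.0000 → 0.0000 [wait]  ⇒ S*(7)=60.6888
t_6: node(6,0) S=44.2312 payoff=30.9088 vs cont=30.6763 → 30.9088 [stop]  node(6,1) S=54.6154 payoff=20.5246 vs cont=20.3274 → 20.5246 [stop]  node(6,2) S=67.4376 payoff=7.7024 vs cont=9.3549 → 9.3549 [wait]  node(6,3) S=83.2700 payoff=0.0000 vs cont=2.0479 → 2.0479 [wait]  node(6,4) S=102.8194 payoff=0.0000 vs cont=0.0000 → 0.0000 [wait]  node(6,5) S=126.9585 payoff=0.0000 vs cont=0.0000 → 0.0000 [wait]  node(6,6) S=156.7648 payoff=0.0000 vs cont=0.0000 → 0.0000 [wait]  ⇒ S*(6)=54.6154
t_5: node(5,0) S=49.1498 payoff=25.9902 vs cont=25.7744 → 25.9902 [stop]  node(5,1) S=60.6888 payoff=14.4512 vs cont=15.0666 → 15.0666 [wait]  node(5,2) S=74.9368 payoff=0.2032 vs cont=5.8052 → 5.8052 [wait]  node(5,3) S=92.5299 payoff=0.0000 vs cont=1.0559 → 1.0559 [wait]  node(5,4) S=114.2532 payoff=0.0000 vs cont=0.0000 → 0.0000 [wait]  node(5,5) S=141.0767 payoff=0.0000 vs cont=0.0000 → 0.0000 [wait]  ⇒ S*(5)=49.1498
t_4: node(4,0) S=54.6154 payoff=20.5246 vs cont=20.6223 → 20.6223 [wait]  node(4,1) S=67.4376 payoff=7.7024 vs cont=10.5511 → 10.5511 [wait]  node(4,2) S=83.2700 payoff=0.0000 vs cont=3.4994 → 3.4994 [wait]  node(4,3) S=102.8194 payoff=0.0000 vs cont=0.5445 → 0.5445 [wait]  node(4,4) S=126.9585 payoff=0.0000 vs cont=0.0000 → 0.0000 [wait]  ⇒ S*(4)=-
t_3: node(3,0) S=60.6888 payoff=14.4512 vs cont=15.6903 → 15.6903 [wait]  node(3,1) S=74.9368 payoff=0.2032 vs cont=7.1176 → 7.1176 [wait]  node(3,2) S=92.5299 payoff=0.0000 vs cont=2.0653 → 2.0653 [wait]  node(3,3) S=114.2532 payoff=0.0000 vs cont=0.2807 → 0.2807 [wait]  ⇒ S*(3)=-
t_2: node(2,0) S=67.4376 payoff=7.7024 vs cont=11.5017 → 11.5017 [wait]  node(2,1) S=83.2700 payoff=0.0000 vs cont=4.6599 → 4.6599 [wait]  node(2,2) S=102.8194 payoff=0.0000 vs cont=1.1995 → 1.1995 [wait]  ⇒ S*(2)=-
t_1: node(1,0) S=74.9368 payoff=0.2032 vs cont=8.1639 → 8.1639 [wait]  node(1,1) S=92.5299 payoff=0.0000 vs cont=2.9777 → 2.9777 [wait]  ⇒ S*(1)=-
t_0: node(0,0) S=83.2700 payoff=0.0000 vs cont=5.6367 → 5.6367 [wait]  ⇒ S*(0)=-

price = 5.6367
boundary = - - - - - 49.1498 54.6154 60.6888
tree:
5.6367
8.1639 2.9777
11.5017 4.6599 1.1995
15.6903 7.1176 2.0653 0.2807
20.6223 10.5511 3.4994 0.5445 0.0000
25.9902 15.0666 5.8052 1.0559 0.0000 0.0000
30.9088 20.5246 9.3549 2.0479 0.0000 0.0000 0.0000
35.3352 25.9902 14.4512 3.9716 0.0000 0.0000 0.0000 0.0000
39.3186 30.9088 20.5246 7.7024 0.0000 0.0000 0.0000 0.0000 0.0000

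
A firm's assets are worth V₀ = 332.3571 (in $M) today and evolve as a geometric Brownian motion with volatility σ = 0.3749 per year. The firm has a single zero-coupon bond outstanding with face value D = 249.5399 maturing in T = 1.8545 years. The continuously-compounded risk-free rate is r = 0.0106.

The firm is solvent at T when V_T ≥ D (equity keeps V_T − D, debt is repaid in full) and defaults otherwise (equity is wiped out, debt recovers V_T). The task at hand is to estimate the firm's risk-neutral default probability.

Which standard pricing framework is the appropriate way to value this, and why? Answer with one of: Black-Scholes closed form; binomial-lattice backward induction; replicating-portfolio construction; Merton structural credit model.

framework: Merton structural credit model

Key observation: the asked-for credit quantity lives on the firm's capital structure — asset value, asset volatility, debt face 249.5399 — which is the structural model's domain.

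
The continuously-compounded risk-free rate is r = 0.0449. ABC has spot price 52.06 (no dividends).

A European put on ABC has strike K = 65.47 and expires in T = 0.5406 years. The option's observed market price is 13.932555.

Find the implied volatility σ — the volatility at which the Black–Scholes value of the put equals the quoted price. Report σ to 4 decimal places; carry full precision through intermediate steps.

At σ = 0.3745 the Black–Scholes value reproduces the quote:
σ√T = 0.3745·√0.5406 = 0.275353
d₁ = (ln(S/K) + (r+σ²/2)T) / (σ√T) = (ln(52.06/65.47) + (0.0449+0.3745²/2)·0.5406) / 0.275353 = (-0.229195 + 0.062183) / 0.275353 = -0.606540
d₂ = d₁ − σ√T = -0.606540 − 0.275353 = -0.881893
e^{−rT} = 0.976019
N(−d₁) = 0.727922,  N(−d₂) = 0.811083
V = K·e^{−rT}·N(−d₂) − S·N(−d₁) = 51.828163 − 37.895608 = 13.932555 (matching the quote); vega is positive throughout, so no other σ reproduces this price

sigma = 0.3745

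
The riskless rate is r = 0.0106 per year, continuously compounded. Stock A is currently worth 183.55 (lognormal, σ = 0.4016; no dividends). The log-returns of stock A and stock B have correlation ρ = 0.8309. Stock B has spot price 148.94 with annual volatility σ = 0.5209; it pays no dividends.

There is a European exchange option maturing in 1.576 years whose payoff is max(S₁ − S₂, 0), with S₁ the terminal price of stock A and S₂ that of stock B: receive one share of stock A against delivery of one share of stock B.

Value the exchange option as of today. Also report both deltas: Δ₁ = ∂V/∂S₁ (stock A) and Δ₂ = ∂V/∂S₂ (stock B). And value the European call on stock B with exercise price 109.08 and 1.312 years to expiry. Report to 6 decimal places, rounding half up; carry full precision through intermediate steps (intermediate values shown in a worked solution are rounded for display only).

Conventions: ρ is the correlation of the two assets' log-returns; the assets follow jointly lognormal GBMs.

exchange price = 45.212698
Δ1 = 0.774551
Δ2 = -0.650975
price(stock B call K=109.08) = 54.956511

σ_eff = √(σ₁² + σ₂² − 2ρσ₁σ₂) = √(0.4016² + 0.5209² − 2·0.8309·0.4016·0.5209) = 0.291516
d₁ = (ln(S₁/S₂) + (q₂ − q₁ + σ_eff²/2)T) / (σ_eff√T) = (ln(183.55/148.94) + (0.0 − 0.0 + 0.042491)·1.576) / 0.365966 = 0.753920
d₂ = d₁ − σ_eff√T = 0.753920 − 0.365966 = 0.387954
N(d₁) = 0.774551,  N(d₂) = 0.650975
V = S₁·e^{−q₁T}·N(d₁) − S₂·e^{−q₂T}·N(d₂) = 142.168905 − 96.956207 = 45.212698
Δ₁ = e^{−q₁T}·N(d₁) = 0.774551;  Δ₂ = −e^{−q₂T}·N(d₂) = -0.650975
[vanilla: stock B call K=109.08]
σ√T = 0.5209·√1.312 = 0.596652
d₁ = (ln(S/K) + (r+σ²/2)T) / (σ√T) = (ln(148.94/109.08) + (0.0106+0.5209²/2)·1.312) / 0.596652 = (0.311462 + 0.191904) / 0.596652 = 0.843651
d₂ = d₁ − σ√T = 0.843651 − 0.596652 = 0.246999
e^{−rT} = 0.986189
N(d₁) = 0.800568,  N(d₂) = 0.597545
price = S·N(d₁) − K·e^{−rT}·N(d₂) = 119.236555 − 64.280043 = 54.956511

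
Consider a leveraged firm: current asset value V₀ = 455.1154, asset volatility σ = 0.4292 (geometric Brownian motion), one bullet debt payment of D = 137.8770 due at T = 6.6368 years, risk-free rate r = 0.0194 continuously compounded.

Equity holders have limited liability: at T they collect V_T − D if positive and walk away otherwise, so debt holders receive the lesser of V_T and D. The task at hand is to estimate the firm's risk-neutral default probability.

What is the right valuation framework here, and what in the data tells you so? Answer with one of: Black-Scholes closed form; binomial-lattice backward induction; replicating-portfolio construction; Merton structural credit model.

framework: Merton structural credit model

Key observation: the data describe a firm's assets (V₀ = 455.1154, GBM) and a single zero-coupon debt of face 137.8770, so credit quantities follow from equity-as-call in the structural model.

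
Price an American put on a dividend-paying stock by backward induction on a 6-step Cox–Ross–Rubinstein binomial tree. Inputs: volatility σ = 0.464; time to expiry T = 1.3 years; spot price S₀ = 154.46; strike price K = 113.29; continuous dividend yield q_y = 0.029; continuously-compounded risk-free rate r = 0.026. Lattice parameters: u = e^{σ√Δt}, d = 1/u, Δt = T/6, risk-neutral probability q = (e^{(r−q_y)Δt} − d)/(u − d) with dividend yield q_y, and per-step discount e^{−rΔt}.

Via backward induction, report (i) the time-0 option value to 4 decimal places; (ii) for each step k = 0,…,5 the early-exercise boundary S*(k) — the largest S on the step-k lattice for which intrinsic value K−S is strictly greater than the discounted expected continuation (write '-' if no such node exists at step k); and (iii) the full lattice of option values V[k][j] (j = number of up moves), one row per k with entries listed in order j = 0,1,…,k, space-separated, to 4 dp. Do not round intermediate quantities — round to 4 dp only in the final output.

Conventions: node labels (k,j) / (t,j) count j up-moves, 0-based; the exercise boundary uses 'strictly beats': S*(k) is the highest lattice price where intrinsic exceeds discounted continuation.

params: Δt=0.21667 u=1.24108 d=0.80575 q=0.44472 e^(-rΔt)=0.99438
t_6 payoffs: 71.0210 48.1842 13.0092 0.0000 0.0000 0.0000 0.0000
t_5: node(5,0) S=52.4591 payoff=60.8309 vs cont=60.5231 → 60.8309 [stop]  node(5,1) S=80.8014 payoff=32.4886 vs cont=32.3583 → 32.4886 [stop]  node(5,2) S=124.4563 payoff=0.0000 vs cont=7.1831 → 7.1831 [wait]  node(5,3) S=191.6969 payoff=0.0000 vs cont=0.0000 → 0.0000 [wait]  node(5,4) S=295.2658 payoff=0.0000 vs cont=0.0000 → 0.0000 [wait]  node(5,5) S=454.7903 payoff=0.0000 vs cont=0.0000 → 0.0000 [wait]  ⇒ S*(5)=80.8014
t_4: node(4,0) S=65.1058 payoff=48.1842 vs cont=47.9556 → 48.1842 [stop]  node(4,1) S=100.2808 payoff=13.0092 vs cont=21.1154 → 21.1154 [wait]  node(4,2) S=154.4600 payoff=0.0000 vs cont=3.9662 → 3.9662 [wait]  node(4,3) S=237.9108 payoff=0.0000 vs cont=0.0000 → 0.0000 [wait]  node(4,4) S=366.4478 payoff=0.0000 vs cont=0.0000 → 0.0000 [wait]  ⇒ S*(4)=65.1058
t_3: node(3,0) S=80.8014 payoff=32.4886 vs cont=35.9431 → 35.9431 [wait]  node(3,1) S=124.4563 payoff=0.0000 vs cont=13.4130 → 13.4130 [wait]  node(3,2) S=191.6969 payoff=0.0000 vs cont=2.1900 → 2.1900 [wait]  node(3,3) S=295.2658 payoff=0.0000 vs cont=0.0000 → 0.0000 [wait]  ⇒ S*(3)=-
t_2: node(2,0) S=100.2808 payoff=13.0092 vs cont=25.7779 → 25.7779 [wait]  node(2,1) S=154.4600 payoff=0.0000 vs cont=8.3746 → 8.3746 [wait]  node(2,2) S=237.9108 payoff=0.0000 vs cont=1.2092 → 1.2092 [wait]  ⇒ S*(2)=-
t_1: node(1,0) S=124.4563 payoff=0.0000 vs cont=17.9369 → 17.9369 [wait]  node(1,1) S=191.6969 payoff=0.0000 vs cont=5.1589 → 5.1589 [wait]  ⇒ S*(1)=-
t_0: node(0,0) S=154.4600 payoff=0.0000 vs cont=12.1854 → 12.1854 [wait]  ⇒ S*(0)=-

price = 12.1854
boundary = - - - - 65.1058 80.8014
tree:
12.1854
17.9369 5.1589
25.7779 8.3746 1.2092
35.9431 13.4130 2.1900 0.0000
48.1842 21.1154 3.9662 0.0000 0.0000
60.8309 32.4886 7.1831 0.0000 0.0000 0.0000
71.0210 48.1842 13.0092 0.0000 0.0000 0.0000 0.0000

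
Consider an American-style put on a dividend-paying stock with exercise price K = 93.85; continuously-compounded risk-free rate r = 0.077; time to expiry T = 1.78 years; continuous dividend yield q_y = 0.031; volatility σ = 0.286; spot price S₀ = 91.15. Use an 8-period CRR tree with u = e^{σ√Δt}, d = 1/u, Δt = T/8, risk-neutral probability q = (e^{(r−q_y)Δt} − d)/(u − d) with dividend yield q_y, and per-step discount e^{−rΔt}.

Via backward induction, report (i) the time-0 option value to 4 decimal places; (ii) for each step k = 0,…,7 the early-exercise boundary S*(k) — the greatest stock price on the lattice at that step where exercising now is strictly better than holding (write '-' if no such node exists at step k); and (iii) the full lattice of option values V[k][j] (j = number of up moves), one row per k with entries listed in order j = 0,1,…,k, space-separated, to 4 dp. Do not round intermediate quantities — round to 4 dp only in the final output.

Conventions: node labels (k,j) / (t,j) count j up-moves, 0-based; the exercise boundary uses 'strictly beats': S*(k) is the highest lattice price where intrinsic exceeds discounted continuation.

Δt=0.22250  u=1.14443  d=0.87380  q=0.50434  discount=0.98301
step 8 (expiry): payoffs max(K−S,0) = 62.8726 53.2783 40.7125 24.2549 2.7000 0.0000 0.0000 0.0000 0.0000
step 7: (k=7,j=0): S=35.4515, K−S=58.3985, hold=57.0480 ⇒ V=58.3985 exercise | (k=7,j=1): S=46.4314, K−S=47.4186, hold=46.1435 ⇒ V=47.4186 exercise | (k=7,j=2): S=60.8121, K−S=33.0379, hold=31.8617 ⇒ V=33.0379 exercise | (k=7,j=3): S=79.6467, K−S=14.2033, hold=13.1566 ⇒ V=14.2033 exercise | (k=7,j=4): S=104.3147, K−S=0.0000, hold=1.3156 ⇒ V=1.3156 continue | (k=7,j=5): S=136.6229, K−S=0.0000, hold=0.0000 ⇒ V=0.0000 continue | (k=7,j=6): S=178.9374, K−S=0.0000, hold=0.0000 ⇒ V=0.0000 continue | (k=7,j=7): S=234.3576, K−S=0.0000, hold=0.0000 ⇒ V=0.0000 continue  boundary S*=79.6467
step 6: (k=6,j=0): S=40.5717, K−S=53.2783, hold=51.9630 ⇒ V=53.2783 exercise | (k=6,j=1): S=53.1375, K−S=40.7125, hold=39.4836 ⇒ V=40.7125 exercise | (k=6,j=2): S=69.5951, K−S=24.2549, hold=23.1391 ⇒ V=24.2549 exercise | (k=6,j=3): S=91.1500, K−S=2.7000, hold=7.5727 ⇒ V=7.5727 continue | (k=6,j=4): S=119.3808, K−S=0.0000, hold=0.6410 ⇒ V=0.6410 continue | (k=6,j=5): S=156.3552, K−S=0.0000, hold=0.0000 ⇒ V=0.0000 continue | (k=6,j=6): S=204.7812, K−S=0.0000, hold=0.0000 ⇒ V=0.0000 continue  boundary S*=69.5951
step 5: (k=5,j=0): S=46.4314, K−S=47.4186, hold=46.1435 ⇒ V=47.4186 exercise | (k=5,j=1): S=60.8121, K−S=33.0379, hold=31.8617 ⇒ V=33.0379 exercise | (k=5,j=2): S=79.6467, K−S=14.2033, hold=15.5723 ⇒ V=15.5723 continue | (k=5,j=3): S=104.3147, K−S=0.0000, hold=4.0075 ⇒ V=4.0075 continue | (k=5,j=4): S=136.6229, K−S=0.0000, hold=0.3123 ⇒ V=0.3123 continue | (k=5,j=5): S=178.9374, K−S=0.0000, hold=0.0000 ⇒ V=0.0000 continue  boundary S*=60.8121
step 4: (k=4,j=0): S=53.1375, K−S=40.7125, hold=39.4836 ⇒ V=40.7125 exercise | (k=4,j=1): S=69.5951, K−S=24.2549, hold=23.8178 ⇒ V=24.2549 exercise | (k=4,j=2): S=91.1500, K−S=2.7000, hold=9.5743 ⇒ V=9.5743 continue | (k=4,j=3): S=119.3808, K−S=0.0000, hold=2.1075 ⇒ V=2.1075 continue | (k=4,j=4): S=156.3552, K−S=0.0000, hold=0.1522 ⇒ V=0.1522 continue  boundary S*=69.5951
step 3: (k=3,j=0): S=60.8121, K−S=33.0379, hold=31.8617 ⇒ V=33.0379 exercise | (k=3,j=1): S=79.6467, K−S=14.2033, hold=16.5647 ⇒ V=16.5647 continue | (k=3,j=2): S=104.3147, K−S=0.0000, hold=5.7098 ⇒ V=5.7098 continue | (k=3,j=3): S=136.6229, K−S=0.0000, hold=1.1023 ⇒ V=1.1023 continue  boundary S*=60.8121
step 2: (k=2,j=0): S=69.5951, K−S=24.2549, hold=24.3098 ⇒ V=24.3098 continue | (k=2,j=1): S=91.1500, K−S=2.7000, hold=10.9018 ⇒ V=10.9018 continue | (k=2,j=2): S=119.3808, K−S=0.0000, hold=3.3286 ⇒ V=3.3286 continue  boundary S*=-
step 1: (k=1,j=0): S=79.6467, K−S=14.2033, hold=17.2495 ⇒ V=17.2495 continue | (k=1,j=1): S=104.3147, K−S=0.0000, hold=6.9620 ⇒ V=6.9620 continue  boundary S*=-
step 0: (k=0,j=0): S=91.1500, K−S=2.7000, hold=11.8563 ⇒ V=11.8563 continue  boundary S*=-

price = 11.8563
boundary = - - - 60.8121 69.5951 60.8121 69.5951 79.6467
tree:
11.8563
17.2495 6.9620
24.3098 10.9018 3.3286
33.0379 16.5647 5.7098 1.1023
40.7125 24.2549 9.5743 2.1075 0.1522
47.4186 33.0379 15.5723 4.0075 0.3123 0.0000
53.2783 40.7125 24.2549 7.5727 0.6410 0.0000 0.0000
58.3985 47.4186 33.0379 14.2033 1.3156 0.0000 0.0000 0.0000
62.8726 53.2783 40.7125 24.2549 2.7000 0.0000 0.0000 0.0000 0.0000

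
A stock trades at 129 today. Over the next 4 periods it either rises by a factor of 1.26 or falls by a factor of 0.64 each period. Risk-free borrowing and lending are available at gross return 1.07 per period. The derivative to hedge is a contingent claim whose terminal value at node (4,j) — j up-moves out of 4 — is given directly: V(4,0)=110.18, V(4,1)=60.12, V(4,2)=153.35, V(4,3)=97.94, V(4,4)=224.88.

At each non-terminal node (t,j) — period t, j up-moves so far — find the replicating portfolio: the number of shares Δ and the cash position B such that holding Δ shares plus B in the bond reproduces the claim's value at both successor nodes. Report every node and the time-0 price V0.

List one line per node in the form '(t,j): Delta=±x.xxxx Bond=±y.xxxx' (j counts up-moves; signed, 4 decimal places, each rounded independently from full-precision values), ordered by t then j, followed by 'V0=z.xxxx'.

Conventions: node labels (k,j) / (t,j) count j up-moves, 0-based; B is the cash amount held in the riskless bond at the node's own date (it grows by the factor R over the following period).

Since d<R<u, set p* = (R−d)/(u−d) = 0.6935; price each node as the discounted p*-expectation of its children.
At maturity the claim pays: V(4,0)=110.1800, V(4,1)=60.1200, V(4,2)=153.3500, V(4,3)=97.9400, V(4,4)=224.8800
(3,0): S=33.8166. Δ = (V_up−V_dn)/(S_up−S_dn) = (60.1200−110.1800)/(42.6089−21.6426) = -2.3876. V = [p*·60.1200 + (1−p*)·110.1800]/1.07 = 70.5243. B = V − Δ·S = 151.2662.
(3,1): S=66.5764. Δ = (V_up−V_dn)/(S_up−S_dn) = (153.3500−60.1200)/(83.8862−42.6089) = 2.2586. V = [p*·153.3500 + (1−p*)·60.1200]/1.07 = 116.6164. B = V − Δ·S = -33.7546.
(3,2): S=131.0723. Δ = (V_up−V_dn)/(S_up−S_dn) = (97.9400−153.3500)/(165.1510−83.8862) = -0.6818. V = [p*·97.9400 + (1−p*)·153.3500]/1.07 = 107.4023. B = V − Δ·S = 196.7733.
(3,3): S=258.0485. Δ = (V_up−V_dn)/(S_up−S_dn) = (224.8800−97.9400)/(325.1411−165.1510) = 0.7934. V = [p*·224.8800 + (1−p*)·97.9400]/1.07 = 173.8122. B = V − Δ·S = -30.9298.
(2,0): S=52.8384. Δ = (V_up−V_dn)/(S_up−S_dn) = (116.6164−70.5243)/(66.5764−33.8166) = 1.4070. V = [p*·116.6164 + (1−p*)·70.5243]/1.07 = 95.7863. B = V − Δ·S = 21.4442.
(2,1): S=104.0256. Δ = (V_up−V_dn)/(S_up−S_dn) = (107.4023−116.6164)/(131.0723−66.5764) = -0.1429. V = [p*·107.4023 + (1−p*)·116.6164]/1.07 = 103.0149. B = V − Δ·S = 117.8763.
(2,2): S=204.8004. Δ = (V_up−V_dn)/(S_up−S_dn) = (173.8122−107.4023)/(258.0485−131.0723) = 0.5230. V = [p*·173.8122 + (1−p*)·107.4023]/1.07 = 143.4213. B = V − Δ·S = 36.3086.
(1,0): S=82.5600. Δ = (V_up−V_dn)/(S_up−S_dn) = (103.0149−95.7863)/(104.0256−52.8384) = 0.1412. V = [p*·103.0149 + (1−p*)·95.7863]/1.07 = 94.2053. B = V − Δ·S = 82.5463.
(1,1): S=162.5400. Δ = (V_up−V_dn)/(S_up−S_dn) = (143.4213−103.0149)/(204.8004−104.0256) = 0.4010. V = [p*·143.4213 + (1−p*)·103.0149]/1.07 = 122.4661. B = V − Δ·S = 57.2945.
(0,0): S=129.0000. Δ = (V_up−V_dn)/(S_up−S_dn) = (122.4661−94.2053)/(162.5400−82.5600) = 0.3533. V = [p*·122.4661 + (1−p*)·94.2053]/1.07 = 106.3603. B = V − Δ·S = 60.7785.
Check: Δ(0,0)·S0 + B(0,0) = 106.3603 = V0.

(0,0): Delta=0.3533 Bond=60.7785
(1,0): Delta=0.1412 Bond=82.5463
(1,1): Delta=0.4010 Bond=57.2945
(2,0): Delta=1.4070 Bond=21.4442
(2,1): Delta=-0.1429 Bond=117.8763
(2,2): Delta=0.5230 Bond=36.3086
(3,0): Delta=-2.3876 Bond=151.2662
(3,1): Delta=2.2586 Bond=-33.7546
(3,2): Delta=-0.6818 Bond=196.7733
(3,3): Delta=0.7934 Bond=-30.9298
V0=106.3603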